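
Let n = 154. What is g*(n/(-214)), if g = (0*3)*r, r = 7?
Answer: 0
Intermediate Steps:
g = 0 (g = (0*3)*7 = 0*7 = 0)
g*(n/(-214)) = 0*(154/(-214)) = 0*(154*(-1/214)) = 0*(-77/107) = 0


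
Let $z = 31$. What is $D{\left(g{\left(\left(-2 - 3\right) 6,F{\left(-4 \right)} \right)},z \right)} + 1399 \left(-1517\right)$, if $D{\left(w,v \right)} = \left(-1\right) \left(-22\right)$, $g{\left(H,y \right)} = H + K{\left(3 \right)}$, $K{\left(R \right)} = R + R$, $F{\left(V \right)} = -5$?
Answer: $-2122261$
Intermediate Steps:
$K{\left(R \right)} = 2 R$
$g{\left(H,y \right)} = 6 + H$ ($g{\left(H,y \right)} = H + 2 \cdot 3 = H + 6 = 6 + H$)
$D{\left(w,v \right)} = 22$
$D{\left(g{\left(\left(-2 - 3\right) 6,F{\left(-4 \right)} \right)},z \right)} + 1399 \left(-1517\right) = 22 + 1399 \left(-1517\right) = 22 - 2122283 = -2122261$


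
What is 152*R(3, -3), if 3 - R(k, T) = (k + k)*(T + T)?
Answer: 5928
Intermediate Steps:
R(k, T) = 3 - 4*T*k (R(k, T) = 3 - (k + k)*(T + T) = 3 - 2*k*2*T = 3 - 4*T*k)
152*R(3, -3) = 152*(3 - 4*(-3)*3) = 152*(3 + 36) = 152*39 = 5928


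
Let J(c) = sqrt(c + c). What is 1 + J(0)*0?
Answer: 1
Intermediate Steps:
J(c) = sqrt(2)*sqrt(c) (J(c) = sqrt(2*c) = sqrt(2)*sqrt(c))
1 + J(0)*0 = 1 + (sqrt(2)*sqrt(0))*0 = 1 + (sqrt(2)*0)*0 = 1 + 0*0 = 1 + 0 = 1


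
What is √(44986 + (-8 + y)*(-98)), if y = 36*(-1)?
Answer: 157*√2 ≈ 222.03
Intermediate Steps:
y = -36
√(44986 + (-8 + y)*(-98)) = √(44986 + (-8 - 36)*(-98)) = √(44986 - 44*(-98)) = √(44986 + 4312) = √49298 = 157*√2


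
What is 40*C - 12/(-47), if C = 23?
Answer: 43252/47 ≈ 920.25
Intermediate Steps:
40*C - 12/(-47) = 40*23 - 12/(-47) = 920 - 12*(-1/47) = 920 + 12/47 = 43252/47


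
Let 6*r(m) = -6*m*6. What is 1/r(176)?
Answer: -1/1056 ≈ -0.00094697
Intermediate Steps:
r(m) = -6*m (r(m) = (-6*m*6)/6 = (-36*m)/6 = -6*m)
1/r(176) = 1/(-6*176) = 1/(-1056) = -1/1056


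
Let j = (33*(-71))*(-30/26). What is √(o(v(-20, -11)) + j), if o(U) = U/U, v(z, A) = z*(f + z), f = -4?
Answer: √457054/13 ≈ 52.004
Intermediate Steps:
v(z, A) = z*(-4 + z)
o(U) = 1
j = 35145/13 (j = -(-70290)/26 = -2343*(-15/13) = 35145/13 ≈ 2703.5)
√(o(v(-20, -11)) + j) = √(1 + 35145/13) = √(35158/13) = √457054/13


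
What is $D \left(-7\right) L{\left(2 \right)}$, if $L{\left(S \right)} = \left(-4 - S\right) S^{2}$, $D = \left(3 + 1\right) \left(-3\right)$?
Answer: $-2016$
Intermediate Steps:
$D = -12$ ($D = 4 \left(-3\right) = -12$)
$L{\left(S \right)} = S^{2} \left(-4 - S\right)$
$D \left(-7\right) L{\left(2 \right)} = \left(-12\right) \left(-7\right) 2^{2} \left(-4 - 2\right) = 84 \cdot 4 \left(-4 - 2\right) = 84 \cdot 4 \left(-6\right) = 84 \left(-24\right) = -2016$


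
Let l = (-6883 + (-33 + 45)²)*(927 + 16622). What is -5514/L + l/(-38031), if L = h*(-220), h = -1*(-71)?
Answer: 131962374911/42431730 ≈ 3110.0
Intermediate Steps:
h = 71
l = -118262711 (l = (-6883 + 12²)*17549 = (-6883 + 144)*17549 = -6739*17549 = -118262711)
L = -15620 (L = 71*(-220) = -15620)
-5514/L + l/(-38031) = -5514/(-15620) - 118262711/(-38031) = -5514*(-1/15620) - 118262711*(-1/38031) = 2757/7810 + 16894673/5433 = 131962374911/42431730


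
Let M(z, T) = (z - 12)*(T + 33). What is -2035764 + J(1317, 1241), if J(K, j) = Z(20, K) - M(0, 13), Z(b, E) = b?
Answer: -2035192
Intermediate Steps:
M(z, T) = (-12 + z)*(33 + T)
J(K, j) = 572 (J(K, j) = 20 - (-396 - 12*13 + 33*0 + 13*0) = 20 - (-396 - 156 + 0 + 0) = 20 - 1*(-552) = 20 + 552 = 572)
-2035764 + J(1317, 1241) = -2035764 + 572 = -2035192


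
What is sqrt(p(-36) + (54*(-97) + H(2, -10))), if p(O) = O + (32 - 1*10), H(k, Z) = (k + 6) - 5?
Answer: I*sqrt(5249) ≈ 72.45*I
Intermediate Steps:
H(k, Z) = 1 + k (H(k, Z) = (6 + k) - 5 = 1 + k)
p(O) = 22 + O (p(O) = O + (32 - 10) = O + 22 = 22 + O)
sqrt(p(-36) + (54*(-97) + H(2, -10))) = sqrt((22 - 36) + (54*(-97) + (1 + 2))) = sqrt(-14 + (-5238 + 3)) = sqrt(-14 - 5235) = sqrt(-5249) = I*sqrt(5249)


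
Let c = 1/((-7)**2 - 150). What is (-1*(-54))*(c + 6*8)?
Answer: 261738/101 ≈ 2591.5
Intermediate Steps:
c = -1/101 (c = 1/(49 - 150) = 1/(-101) = -1/101 ≈ -0.0099010)
(-1*(-54))*(c + 6*8) = (-1*(-54))*(-1/101 + 6*8) = 54*(-1/101 + 48) = 54*(4847/101) = 261738/101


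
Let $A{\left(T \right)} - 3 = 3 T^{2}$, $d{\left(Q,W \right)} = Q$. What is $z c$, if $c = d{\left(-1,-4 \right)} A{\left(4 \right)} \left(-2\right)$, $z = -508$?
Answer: $-51816$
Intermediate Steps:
$A{\left(T \right)} = 3 + 3 T^{2}$
$c = 102$ ($c = - (3 + 3 \cdot 4^{2}) \left(-2\right) = - (3 + 3 \cdot 16) \left(-2\right) = - (3 + 48) \left(-2\right) = \left(-1\right) 51 \left(-2\right) = \left(-51\right) \left(-2\right) = 102$)
$z c = \left(-508\right) 102 = -51816$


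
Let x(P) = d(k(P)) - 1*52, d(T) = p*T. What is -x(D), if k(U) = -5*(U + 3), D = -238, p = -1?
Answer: 1227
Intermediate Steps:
k(U) = -15 - 5*U (k(U) = -5*(3 + U) = -15 - 5*U)
d(T) = -T
x(P) = -37 + 5*P (x(P) = -(-15 - 5*P) - 1*52 = (15 + 5*P) - 52 = -37 + 5*P)
-x(D) = -(-37 + 5*(-238)) = -(-37 - 1190) = -1*(-1227) = 1227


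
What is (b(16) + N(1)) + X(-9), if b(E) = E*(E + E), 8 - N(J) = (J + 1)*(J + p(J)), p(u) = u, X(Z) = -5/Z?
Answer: 4649/9 ≈ 516.56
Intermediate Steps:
N(J) = 8 - 2*J*(1 + J) (N(J) = 8 - (J + 1)*(J + J) = 8 - (1 + J)*2*J = 8 - 2*J*(1 + J))
b(E) = 2*E**2 (b(E) = E*(2*E) = 2*E**2)
(b(16) + N(1)) + X(-9) = (2*16**2 + (8 - 2*1 - 2*1**2)) - 5/(-9) = (2*256 + (8 - 2 - 2*1)) - 5*(-1/9) = (512 + (8 - 2 - 2)) + 5/9 = (512 + 4) + 5/9 = 516 + 5/9 = 4649/9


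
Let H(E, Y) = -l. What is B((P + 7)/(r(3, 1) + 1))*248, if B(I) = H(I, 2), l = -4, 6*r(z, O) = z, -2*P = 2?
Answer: 992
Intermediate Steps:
P = -1 (P = -1/2*2 = -1)
r(z, O) = z/6
H(E, Y) = 4 (H(E, Y) = -1*(-4) = 4)
B(I) = 4
B((P + 7)/(r(3, 1) + 1))*248 = 4*248 = 992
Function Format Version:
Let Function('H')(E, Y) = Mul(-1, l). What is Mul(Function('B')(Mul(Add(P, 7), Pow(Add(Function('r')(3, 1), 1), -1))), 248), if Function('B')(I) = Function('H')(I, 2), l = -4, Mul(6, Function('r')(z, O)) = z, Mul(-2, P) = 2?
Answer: 992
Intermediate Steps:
P = -1 (P = Mul(Rational(-1, 2), 2) = -1)
Function('r')(z, O) = Mul(Rational(1, 6), z)
Function('H')(E, Y) = 4 (Function('H')(E, Y) = Mul(-1, -4) = 4)
Function('B')(I) = 4
Mul(Function('B')(Mul(Add(P, 7), Pow(Add(Function('r')(3, 1), 1), -1))), 248) = Mul(4, 248) = 992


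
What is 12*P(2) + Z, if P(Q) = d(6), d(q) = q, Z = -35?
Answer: 37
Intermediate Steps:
P(Q) = 6
12*P(2) + Z = 12*6 - 35 = 72 - 35 = 37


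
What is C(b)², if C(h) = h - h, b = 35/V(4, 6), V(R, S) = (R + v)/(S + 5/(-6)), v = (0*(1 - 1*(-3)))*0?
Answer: 0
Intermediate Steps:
v = 0 (v = (0*(1 + 3))*0 = (0*4)*0 = 0*0 = 0)
V(R, S) = R/(-⅚ + S) (V(R, S) = (R + 0)/(S + 5/(-6)) = R/(S + 5*(-⅙)) = R/(S - ⅚) = R/(-⅚ + S))
b = 1085/24 (b = 35/((6*4/(-5 + 6*6))) = 35/((6*4/(-5 + 36))) = 35/((6*4/31)) = 35/((6*4*(1/31))) = 35/(24/31) = 35*(31/24) = 1085/24 ≈ 45.208)
C(h) = 0
C(b)² = 0² = 0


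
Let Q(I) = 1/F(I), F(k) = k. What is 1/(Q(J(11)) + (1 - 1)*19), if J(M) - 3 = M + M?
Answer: 25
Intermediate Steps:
J(M) = 3 + 2*M (J(M) = 3 + (M + M) = 3 + 2*M)
Q(I) = 1/I
1/(Q(J(11)) + (1 - 1)*19) = 1/(1/(3 + 2*11) + (1 - 1)*19) = 1/(1/(3 + 22) + 0*19) = 1/(1/25 + 0) = 1/(1/25) = 25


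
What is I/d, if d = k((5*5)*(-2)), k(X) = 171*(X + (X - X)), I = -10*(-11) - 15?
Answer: -1/90 ≈ -0.011111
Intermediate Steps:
I = 95 (I = 110 - 15 = 95)
k(X) = 171*X (k(X) = 171*(X + 0) = 171*X)
d = -8550 (d = 171*((5*5)*(-2)) = 171*(25*(-2)) = 171*(-50) = -8550)
I/d = 95/(-8550) = 95*(-1/8550) = -1/90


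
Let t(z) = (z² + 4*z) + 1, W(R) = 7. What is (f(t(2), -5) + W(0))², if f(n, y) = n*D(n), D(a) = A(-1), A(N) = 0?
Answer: 49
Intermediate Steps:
D(a) = 0
t(z) = 1 + z² + 4*z
f(n, y) = 0 (f(n, y) = n*0 = 0)
(f(t(2), -5) + W(0))² = (0 + 7)² = 7² = 49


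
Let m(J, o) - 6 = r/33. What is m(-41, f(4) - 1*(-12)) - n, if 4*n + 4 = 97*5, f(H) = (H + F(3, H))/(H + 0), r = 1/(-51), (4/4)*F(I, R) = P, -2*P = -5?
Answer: -769135/6732 ≈ -114.25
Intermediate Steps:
P = 5/2 (P = -½*(-5) = 5/2 ≈ 2.5000)
F(I, R) = 5/2
r = -1/51 ≈ -0.019608
f(H) = (5/2 + H)/H (f(H) = (H + 5/2)/(H + 0) = (5/2 + H)/H)
m(J, o) = 10097/1683 (m(J, o) = 6 - 1/51/33 = 6 - 1/51*1/33 = 6 - 1/1683 = 10097/1683)
n = 481/4 (n = -1 + (97*5)/4 = -1 + (¼)*485 = -1 + 485/4 = 481/4 ≈ 120.25)
m(-41, f(4) - 1*(-12)) - n = 10097/1683 - 1*481/4 = 10097/1683 - 481/4 = -769135/6732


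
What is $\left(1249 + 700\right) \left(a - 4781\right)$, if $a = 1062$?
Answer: $-7248331$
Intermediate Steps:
$\left(1249 + 700\right) \left(a - 4781\right) = \left(1249 + 700\right) \left(1062 - 4781\right) = 1949 \left(-3719\right) = -7248331$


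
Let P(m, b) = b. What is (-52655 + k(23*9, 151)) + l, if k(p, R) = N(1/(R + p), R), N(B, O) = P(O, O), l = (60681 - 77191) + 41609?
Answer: -27405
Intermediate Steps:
l = 25099 (l = -16510 + 41609 = 25099)
N(B, O) = O
k(p, R) = R
(-52655 + k(23*9, 151)) + l = (-52655 + 151) + 25099 = -52504 + 25099 = -27405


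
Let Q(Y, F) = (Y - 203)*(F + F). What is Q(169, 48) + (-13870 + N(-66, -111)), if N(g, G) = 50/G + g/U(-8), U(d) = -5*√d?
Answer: -1901924/111 - 33*I*√2/10 ≈ -17134.0 - 4.6669*I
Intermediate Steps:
Q(Y, F) = 2*F*(-203 + Y) (Q(Y, F) = (-203 + Y)*(2*F) = 2*F*(-203 + Y))
N(g, G) = 50/G + I*g*√2/20 (N(g, G) = 50/G + g/((-10*I*√2)) = 50/G + g*(I*√2/20) = 50/G + I*g*√2/20)
Q(169, 48) + (-13870 + N(-66, -111)) = 2*48*(-203 + 169) + (-13870 + (50/(-111) + (1/20)*I*(-66)*√2)) = 2*48*(-34) + (-13870 + (50*(-1/111) - 33*I*√2/10)) = -3264 + (-13870 + (-50/111 - 33*I*√2/10)) = -3264 + (-1539620/111 - 33*I*√2/10) = -1901924/111 - 33*I*√2/10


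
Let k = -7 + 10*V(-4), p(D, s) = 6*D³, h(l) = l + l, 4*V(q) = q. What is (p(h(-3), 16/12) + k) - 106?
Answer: -1419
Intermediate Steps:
V(q) = q/4
h(l) = 2*l
k = -17 (k = -7 + 10*((¼)*(-4)) = -7 + 10*(-1) = -7 - 10 = -17)
(p(h(-3), 16/12) + k) - 106 = (6*(2*(-3))³ - 17) - 106 = (6*(-6)³ - 17) - 106 = (6*(-216) - 17) - 106 = (-1296 - 17) - 106 = -1313 - 106 = -1419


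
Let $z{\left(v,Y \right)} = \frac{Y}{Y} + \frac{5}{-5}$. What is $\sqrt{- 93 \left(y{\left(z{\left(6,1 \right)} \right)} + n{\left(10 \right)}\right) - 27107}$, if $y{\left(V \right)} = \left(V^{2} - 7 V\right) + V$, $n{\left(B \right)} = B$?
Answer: $23 i \sqrt{53} \approx 167.44 i$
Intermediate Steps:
$z{\left(v,Y \right)} = 0$ ($z{\left(v,Y \right)} = 1 + 5 \left(- \frac{1}{5}\right) = 1 - 1 = 0$)
$y{\left(V \right)} = V^{2} - 6 V$
$\sqrt{- 93 \left(y{\left(z{\left(6,1 \right)} \right)} + n{\left(10 \right)}\right) - 27107} = \sqrt{- 93 \left(0 \left(-6 + 0\right) + 10\right) - 27107} = \sqrt{- 93 \left(0 \left(-6\right) + 10\right) - 27107} = \sqrt{- 93 \left(0 + 10\right) - 27107} = \sqrt{\left(-93\right) 10 - 27107} = \sqrt{-930 - 27107} = \sqrt{-28037} = 23 i \sqrt{53}$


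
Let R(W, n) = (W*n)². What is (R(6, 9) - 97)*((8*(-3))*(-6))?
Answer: 405936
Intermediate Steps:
R(W, n) = W²*n²
(R(6, 9) - 97)*((8*(-3))*(-6)) = (6²*9² - 97)*((8*(-3))*(-6)) = (36*81 - 97)*(-24*(-6)) = (2916 - 97)*144 = 2819*144 = 405936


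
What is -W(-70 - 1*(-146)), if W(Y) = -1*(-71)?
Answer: -71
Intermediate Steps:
W(Y) = 71
-W(-70 - 1*(-146)) = -1*71 = -71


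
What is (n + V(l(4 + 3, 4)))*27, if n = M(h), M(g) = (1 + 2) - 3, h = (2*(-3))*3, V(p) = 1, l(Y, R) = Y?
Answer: 27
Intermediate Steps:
h = -18 (h = -6*3 = -18)
M(g) = 0 (M(g) = 3 - 3 = 0)
n = 0
(n + V(l(4 + 3, 4)))*27 = (0 + 1)*27 = 1*27 = 27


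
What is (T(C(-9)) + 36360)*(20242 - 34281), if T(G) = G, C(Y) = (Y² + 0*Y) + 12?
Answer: -511763667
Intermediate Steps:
C(Y) = 12 + Y² (C(Y) = (Y² + 0) + 12 = Y² + 12 = 12 + Y²)
(T(C(-9)) + 36360)*(20242 - 34281) = ((12 + (-9)²) + 36360)*(20242 - 34281) = ((12 + 81) + 36360)*(-14039) = (93 + 36360)*(-14039) = 36453*(-14039) = -511763667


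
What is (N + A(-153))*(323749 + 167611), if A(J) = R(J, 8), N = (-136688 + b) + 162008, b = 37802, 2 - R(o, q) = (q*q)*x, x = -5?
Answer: 31173843840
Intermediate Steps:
R(o, q) = 2 + 5*q² (R(o, q) = 2 - q*q*(-5) = 2 - q²*(-5) = 2 - (-5)*q² = 2 + 5*q²)
N = 63122 (N = (-136688 + 37802) + 162008 = -98886 + 162008 = 63122)
A(J) = 322 (A(J) = 2 + 5*8² = 2 + 5*64 = 2 + 320 = 322)
(N + A(-153))*(323749 + 167611) = (63122 + 322)*(323749 + 167611) = 63444*491360 = 31173843840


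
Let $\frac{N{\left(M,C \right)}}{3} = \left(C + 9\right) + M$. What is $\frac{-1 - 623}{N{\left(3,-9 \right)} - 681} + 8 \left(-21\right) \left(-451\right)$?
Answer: $\frac{1060765}{14} \approx 75769.0$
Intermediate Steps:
$N{\left(M,C \right)} = 27 + 3 C + 3 M$ ($N{\left(M,C \right)} = 3 \left(\left(C + 9\right) + M\right) = 3 \left(\left(9 + C\right) + M\right) = 3 \left(9 + C + M\right) = 27 + 3 C + 3 M$)
$\frac{-1 - 623}{N{\left(3,-9 \right)} - 681} + 8 \left(-21\right) \left(-451\right) = \frac{-1 - 623}{\left(27 + 3 \left(-9\right) + 3 \cdot 3\right) - 681} + 8 \left(-21\right) \left(-451\right) = - \frac{624}{\left(27 - 27 + 9\right) - 681} - -75768 = - \frac{624}{9 - 681} + 75768 = - \frac{624}{-672} + 75768 = \left(-624\right) \left(- \frac{1}{672}\right) + 75768 = \frac{13}{14} + 75768 = \frac{1060765}{14}$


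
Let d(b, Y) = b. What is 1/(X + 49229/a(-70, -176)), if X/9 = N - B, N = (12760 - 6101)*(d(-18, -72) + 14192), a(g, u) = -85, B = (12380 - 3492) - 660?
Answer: 85/72197925841 ≈ 1.1773e-9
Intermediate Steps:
B = 8228 (B = 8888 - 660 = 8228)
N = 94384666 (N = (12760 - 6101)*(-18 + 14192) = 6659*14174 = 94384666)
X = 849387942 (X = 9*(94384666 - 1*8228) = 9*(94384666 - 8228) = 9*94376438 = 849387942)
1/(X + 49229/a(-70, -176)) = 1/(849387942 + 49229/(-85)) = 1/(849387942 + 49229*(-1/85)) = 1/(849387942 - 49229/85) = 1/(72197925841/85) = 85/72197925841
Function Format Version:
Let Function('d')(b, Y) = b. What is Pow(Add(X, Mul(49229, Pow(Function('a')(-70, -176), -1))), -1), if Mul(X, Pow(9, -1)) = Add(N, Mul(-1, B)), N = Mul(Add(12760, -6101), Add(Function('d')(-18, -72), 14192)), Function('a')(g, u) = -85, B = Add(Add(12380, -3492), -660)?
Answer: Rational(85, 72197925841) ≈ 1.1773e-9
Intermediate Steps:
B = 8228 (B = Add(8888, -660) = 8228)
N = 94384666 (N = Mul(Add(12760, -6101), Add(-18, 14192)) = Mul(6659, 14174) = 94384666)
X = 849387942 (X = Mul(9, Add(94384666, Mul(-1, 8228))) = Mul(9, Add(94384666, -8228)) = Mul(9, 94376438) = 849387942)
Pow(Add(X, Mul(49229, Pow(Function('a')(-70, -176), -1))), -1) = Pow(Add(849387942, Mul(49229, Pow(-85, -1))), -1) = Pow(Add(849387942, Mul(49229, Rational(-1, 85))), -1) = Pow(Add(849387942, Rational(-49229, 85)), -1) = Pow(Rational(72197925841, 85), -1) = Rational(85, 72197925841)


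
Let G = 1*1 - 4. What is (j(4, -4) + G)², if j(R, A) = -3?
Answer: 36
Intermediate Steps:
G = -3 (G = 1 - 4 = -3)
(j(4, -4) + G)² = (-3 - 3)² = (-6)² = 36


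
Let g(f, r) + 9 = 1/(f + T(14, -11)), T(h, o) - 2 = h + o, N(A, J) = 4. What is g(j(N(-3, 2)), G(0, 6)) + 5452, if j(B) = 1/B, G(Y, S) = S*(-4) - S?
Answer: 114307/21 ≈ 5443.2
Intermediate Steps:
T(h, o) = 2 + h + o (T(h, o) = 2 + (h + o) = 2 + h + o)
G(Y, S) = -5*S (G(Y, S) = -4*S - S = -5*S)
g(f, r) = -9 + 1/(5 + f) (g(f, r) = -9 + 1/(f + (2 + 14 - 11)) = -9 + 1/(f + 5) = -9 + 1/(5 + f))
g(j(N(-3, 2)), G(0, 6)) + 5452 = (-44 - 9/4)/(5 + 1/4) + 5452 = (-44 - 9*¼)/(5 + ¼) + 5452 = (-44 - 9/4)/(21/4) + 5452 = (4/21)*(-185/4) + 5452 = -185/21 + 5452 = 114307/21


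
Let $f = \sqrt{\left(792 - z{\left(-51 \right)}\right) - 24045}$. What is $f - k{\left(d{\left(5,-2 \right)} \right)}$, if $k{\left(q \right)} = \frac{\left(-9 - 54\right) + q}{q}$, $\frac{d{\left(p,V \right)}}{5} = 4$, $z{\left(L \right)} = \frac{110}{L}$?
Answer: $\frac{43}{20} + \frac{i \sqrt{60475443}}{51} \approx 2.15 + 152.48 i$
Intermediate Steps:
$d{\left(p,V \right)} = 20$ ($d{\left(p,V \right)} = 5 \cdot 4 = 20$)
$k{\left(q \right)} = \frac{-63 + q}{q}$
$f = \frac{i \sqrt{60475443}}{51}$ ($f = \sqrt{\left(792 - \frac{110}{-51}\right) - 24045} = \sqrt{\left(792 - 110 \left(- \frac{1}{51}\right)\right) - 24045} = \sqrt{\left(792 - - \frac{110}{51}\right) - 24045} = \sqrt{\left(792 + \frac{110}{51}\right) - 24045} = \sqrt{\frac{40502}{51} - 24045} = \sqrt{- \frac{1185793}{51}} = \frac{i \sqrt{60475443}}{51} \approx 152.48 i$)
$f - k{\left(d{\left(5,-2 \right)} \right)} = \frac{i \sqrt{60475443}}{51} - \frac{-63 + 20}{20} = \frac{i \sqrt{60475443}}{51} - \frac{1}{20} \left(-43\right) = \frac{i \sqrt{60475443}}{51} - - \frac{43}{20} = \frac{i \sqrt{60475443}}{51} + \frac{43}{20} = \frac{43}{20} + \frac{i \sqrt{60475443}}{51}$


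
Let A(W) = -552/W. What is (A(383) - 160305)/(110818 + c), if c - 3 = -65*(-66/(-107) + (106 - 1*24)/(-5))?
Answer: -6569518269/4583598077 ≈ -1.4333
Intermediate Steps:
c = 110093/107 (c = 3 - 65*(-66/(-107) + (106 - 1*24)/(-5)) = 3 - 65*(-66*(-1/107) + (106 - 24)*(-⅕)) = 3 - 65*(66/107 + 82*(-⅕)) = 3 - 65*(66/107 - 82/5) = 3 - 65*(-8444/535) = 3 + 109772/107 = 110093/107 ≈ 1028.9)
(A(383) - 160305)/(110818 + c) = (-552/383 - 160305)/(110818 + 110093/107) = (-552*1/383 - 160305)/(11967619/107) = (-552/383 - 160305)*(107/11967619) = -61397367/383*107/11967619 = -6569518269/4583598077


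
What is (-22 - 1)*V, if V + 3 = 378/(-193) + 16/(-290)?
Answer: 3227107/27985 ≈ 115.32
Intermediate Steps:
V = -140309/27985 (V = -3 + (378/(-193) + 16/(-290)) = -3 + (378*(-1/193) + 16*(-1/290)) = -3 + (-378/193 - 8/145) = -3 - 56354/27985 = -140309/27985 ≈ -5.0137)
(-22 - 1)*V = (-22 - 1)*(-140309/27985) = -23*(-140309/27985) = 3227107/27985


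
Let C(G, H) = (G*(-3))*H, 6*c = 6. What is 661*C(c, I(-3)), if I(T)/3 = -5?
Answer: 29745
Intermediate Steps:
c = 1 (c = (⅙)*6 = 1)
I(T) = -15 (I(T) = 3*(-5) = -15)
C(G, H) = -3*G*H (C(G, H) = (-3*G)*H = -3*G*H)
661*C(c, I(-3)) = 661*(-3*1*(-15)) = 661*45 = 29745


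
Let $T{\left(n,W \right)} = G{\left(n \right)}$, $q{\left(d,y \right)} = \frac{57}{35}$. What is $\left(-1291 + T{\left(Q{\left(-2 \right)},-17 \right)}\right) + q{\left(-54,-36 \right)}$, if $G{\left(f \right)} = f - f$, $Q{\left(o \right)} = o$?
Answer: $- \frac{45128}{35} \approx -1289.4$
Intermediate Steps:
$G{\left(f \right)} = 0$
$q{\left(d,y \right)} = \frac{57}{35}$ ($q{\left(d,y \right)} = 57 \cdot \frac{1}{35} = \frac{57}{35}$)
$T{\left(n,W \right)} = 0$
$\left(-1291 + T{\left(Q{\left(-2 \right)},-17 \right)}\right) + q{\left(-54,-36 \right)} = \left(-1291 + 0\right) + \frac{57}{35} = -1291 + \frac{57}{35} = - \frac{45128}{35}$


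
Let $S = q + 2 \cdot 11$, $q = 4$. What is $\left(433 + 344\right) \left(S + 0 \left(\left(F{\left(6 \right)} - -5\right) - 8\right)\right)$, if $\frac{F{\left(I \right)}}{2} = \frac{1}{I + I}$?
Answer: $20202$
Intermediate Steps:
$F{\left(I \right)} = \frac{1}{I}$ ($F{\left(I \right)} = \frac{2}{I + I} = \frac{2}{2 I} = 2 \frac{1}{2 I} = \frac{1}{I}$)
$S = 26$ ($S = 4 + 2 \cdot 11 = 4 + 22 = 26$)
$\left(433 + 344\right) \left(S + 0 \left(\left(F{\left(6 \right)} - -5\right) - 8\right)\right) = \left(433 + 344\right) \left(26 + 0 \left(\left(\frac{1}{6} - -5\right) - 8\right)\right) = 777 \left(26 + 0 \left(\left(\frac{1}{6} + 5\right) - 8\right)\right) = 777 \left(26 + 0 \left(\frac{31}{6} - 8\right)\right) = 777 \left(26 + 0 \left(- \frac{17}{6}\right)\right) = 777 \left(26 + 0\right) = 777 \cdot 26 = 20202$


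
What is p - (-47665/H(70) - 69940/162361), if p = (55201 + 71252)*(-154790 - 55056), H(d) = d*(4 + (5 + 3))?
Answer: -723803753093392891/27276648 ≈ -2.6536e+10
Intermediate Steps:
H(d) = 12*d (H(d) = d*(4 + 8) = d*12 = 12*d)
p = -26535656238 (p = 126453*(-209846) = -26535656238)
p - (-47665/H(70) - 69940/162361) = -26535656238 - (-47665/(12*70) - 69940/162361) = -26535656238 - (-47665/840 - 69940*1/162361) = -26535656238 - (-47665*1/840 - 69940/162361) = -26535656238 - (-9533/168 - 69940/162361) = -26535656238 - 1*(-1559537333/27276648) = -26535656238 + 1559537333/27276648 = -723803753093392891/27276648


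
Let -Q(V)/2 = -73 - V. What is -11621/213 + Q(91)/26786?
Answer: -155605121/2852709 ≈ -54.546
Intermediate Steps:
Q(V) = 146 + 2*V (Q(V) = -2*(-73 - V) = 146 + 2*V)
-11621/213 + Q(91)/26786 = -11621/213 + (146 + 2*91)/26786 = -11621*1/213 + (146 + 182)*(1/26786) = -11621/213 + 328*(1/26786) = -11621/213 + 164/13393 = -155605121/2852709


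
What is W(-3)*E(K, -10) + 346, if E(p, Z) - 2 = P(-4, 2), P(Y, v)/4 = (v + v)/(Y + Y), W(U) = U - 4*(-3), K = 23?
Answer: 346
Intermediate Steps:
W(U) = 12 + U (W(U) = U + 12 = 12 + U)
P(Y, v) = 4*v/Y (P(Y, v) = 4*((v + v)/(Y + Y)) = 4*((2*v)/((2*Y))) = 4*((2*v)*(1/(2*Y))) = 4*(v/Y) = 4*v/Y)
E(p, Z) = 0 (E(p, Z) = 2 + 4*2/(-4) = 2 + 4*2*(-1/4) = 2 - 2 = 0)
W(-3)*E(K, -10) + 346 = (12 - 3)*0 + 346 = 9*0 + 346 = 0 + 346 = 346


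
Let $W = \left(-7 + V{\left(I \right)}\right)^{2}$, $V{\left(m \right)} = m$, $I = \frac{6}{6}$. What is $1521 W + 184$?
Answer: $54940$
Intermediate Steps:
$I = 1$ ($I = 6 \cdot \frac{1}{6} = 1$)
$W = 36$ ($W = \left(-7 + 1\right)^{2} = \left(-6\right)^{2} = 36$)
$1521 W + 184 = 1521 \cdot 36 + 184 = 54756 + 184 = 54940$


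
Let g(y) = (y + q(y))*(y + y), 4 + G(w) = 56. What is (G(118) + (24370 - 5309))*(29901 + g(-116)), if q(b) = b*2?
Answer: 2114604981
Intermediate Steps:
G(w) = 52 (G(w) = -4 + 56 = 52)
q(b) = 2*b
g(y) = 6*y**2 (g(y) = (y + 2*y)*(y + y) = (3*y)*(2*y) = 6*y**2)
(G(118) + (24370 - 5309))*(29901 + g(-116)) = (52 + (24370 - 5309))*(29901 + 6*(-116)**2) = (52 + 19061)*(29901 + 6*13456) = 19113*(29901 + 80736) = 19113*110637 = 2114604981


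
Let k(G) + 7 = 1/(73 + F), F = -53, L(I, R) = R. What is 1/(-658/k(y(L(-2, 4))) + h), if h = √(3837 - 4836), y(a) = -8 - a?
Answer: 1829240/192487279 - 57963*I*√111/192487279 ≈ 0.0095032 - 0.0031726*I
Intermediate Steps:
k(G) = -139/20 (k(G) = -7 + 1/(73 - 53) = -7 + 1/20 = -139/20)
h = 3*I*√111 (h = √(-999) = 3*I*√111 ≈ 31.607*I)
1/(-658/k(y(L(-2, 4))) + h) = 1/(-658/(-139/20) + 3*I*√111) = 1/(-658*(-20/139) + 3*I*√111) = 1/(13160/139 + 3*I*√111)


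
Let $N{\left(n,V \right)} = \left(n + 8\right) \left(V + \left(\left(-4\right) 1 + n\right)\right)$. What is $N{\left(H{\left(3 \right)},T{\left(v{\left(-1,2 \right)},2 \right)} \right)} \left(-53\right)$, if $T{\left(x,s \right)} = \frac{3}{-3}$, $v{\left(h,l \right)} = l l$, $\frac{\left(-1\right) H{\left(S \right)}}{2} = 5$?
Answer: $-1590$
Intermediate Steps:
$H{\left(S \right)} = -10$ ($H{\left(S \right)} = \left(-2\right) 5 = -10$)
$v{\left(h,l \right)} = l^{2}$
$T{\left(x,s \right)} = -1$ ($T{\left(x,s \right)} = 3 \left(- \frac{1}{3}\right) = -1$)
$N{\left(n,V \right)} = \left(8 + n\right) \left(-4 + V + n\right)$ ($N{\left(n,V \right)} = \left(8 + n\right) \left(V + \left(-4 + n\right)\right) = \left(8 + n\right) \left(-4 + V + n\right)$)
$N{\left(H{\left(3 \right)},T{\left(v{\left(-1,2 \right)},2 \right)} \right)} \left(-53\right) = \left(-32 + \left(-10\right)^{2} + 4 \left(-10\right) + 8 \left(-1\right) - -10\right) \left(-53\right) = \left(-32 + 100 - 40 - 8 + 10\right) \left(-53\right) = 30 \left(-53\right) = -1590$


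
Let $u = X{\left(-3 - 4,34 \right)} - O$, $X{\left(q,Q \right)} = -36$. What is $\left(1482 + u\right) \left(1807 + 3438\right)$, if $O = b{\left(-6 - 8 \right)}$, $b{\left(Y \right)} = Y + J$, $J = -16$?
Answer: $7741620$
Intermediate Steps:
$b{\left(Y \right)} = -16 + Y$ ($b{\left(Y \right)} = Y - 16 = -16 + Y$)
$O = -30$ ($O = -16 - 14 = -30$)
$u = -6$ ($u = -36 - -30 = -36 + 30 = -6$)
$\left(1482 + u\right) \left(1807 + 3438\right) = \left(1482 - 6\right) \left(1807 + 3438\right) = 1476 \cdot 5245 = 7741620$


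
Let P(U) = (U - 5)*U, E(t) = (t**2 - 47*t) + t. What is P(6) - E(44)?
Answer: 94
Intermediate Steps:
E(t) = t**2 - 46*t
P(U) = U*(-5 + U) (P(U) = (-5 + U)*U = U*(-5 + U))
P(6) - E(44) = 6*(-5 + 6) - 44*(-46 + 44) = 6*1 - 44*(-2) = 6 - 1*(-88) = 6 + 88 = 94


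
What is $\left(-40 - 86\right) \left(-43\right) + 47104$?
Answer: $52522$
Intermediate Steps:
$\left(-40 - 86\right) \left(-43\right) + 47104 = \left(-126\right) \left(-43\right) + 47104 = 5418 + 47104 = 52522$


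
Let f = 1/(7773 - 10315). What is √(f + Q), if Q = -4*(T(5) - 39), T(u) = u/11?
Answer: √120550361602/27962 ≈ 12.417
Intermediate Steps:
T(u) = u/11 (T(u) = u*(1/11) = u/11)
f = -1/2542 (f = 1/(-2542) = -1/2542 ≈ -0.00039339)
Q = 1696/11 (Q = -4*((1/11)*5 - 39) = -4*(5/11 - 39) = -4*(-424/11) = 1696/11 ≈ 154.18)
√(f + Q) = √(-1/2542 + 1696/11) = √(4311221/27962) = √120550361602/27962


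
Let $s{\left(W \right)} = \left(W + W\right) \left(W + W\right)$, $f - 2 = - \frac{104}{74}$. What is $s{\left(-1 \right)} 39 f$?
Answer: $\frac{3432}{37} \approx 92.757$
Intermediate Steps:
$f = \frac{22}{37}$ ($f = 2 - \frac{104}{74} = 2 - \frac{52}{37} = \frac{22}{37} \approx 0.59459$)
$s{\left(W \right)} = 4 W^{2}$ ($s{\left(W \right)} = 2 W 2 W = 4 W^{2}$)
$s{\left(-1 \right)} 39 f = 4 \left(-1\right)^{2} \cdot 39 \cdot \frac{22}{37} = 4 \cdot 1 \cdot 39 \cdot \frac{22}{37} = 4 \cdot 39 \cdot \frac{22}{37} = 156 \cdot \frac{22}{37} = \frac{3432}{37}$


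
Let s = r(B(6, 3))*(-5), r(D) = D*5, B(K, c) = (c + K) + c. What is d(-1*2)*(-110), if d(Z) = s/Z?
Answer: -16500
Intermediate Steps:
B(K, c) = K + 2*c (B(K, c) = (K + c) + c = K + 2*c)
r(D) = 5*D
s = -300 (s = (5*(6 + 2*3))*(-5) = (5*(6 + 6))*(-5) = (5*12)*(-5) = 60*(-5) = -300)
d(Z) = -300/Z
d(-1*2)*(-110) = -300/((-1*2))*(-110) = -300/(-2)*(-110) = -300*(-1/2)*(-110) = 150*(-110) = -16500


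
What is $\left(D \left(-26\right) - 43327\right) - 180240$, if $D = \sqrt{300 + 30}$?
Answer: $-223567 - 26 \sqrt{330} \approx -2.2404 \cdot 10^{5}$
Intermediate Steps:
$D = \sqrt{330} \approx 18.166$
$\left(D \left(-26\right) - 43327\right) - 180240 = \left(\sqrt{330} \left(-26\right) - 43327\right) - 180240 = \left(- 26 \sqrt{330} - 43327\right) - 180240 = \left(-43327 - 26 \sqrt{330}\right) - 180240 = -223567 - 26 \sqrt{330}$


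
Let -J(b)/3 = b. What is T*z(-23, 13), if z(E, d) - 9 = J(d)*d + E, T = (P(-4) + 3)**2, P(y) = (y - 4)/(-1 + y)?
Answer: -275609/25 ≈ -11024.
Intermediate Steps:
J(b) = -3*b
P(y) = (-4 + y)/(-1 + y)
T = 529/25 (T = ((-4 - 4)/(-1 - 4) + 3)**2 = (-8/(-5) + 3)**2 = (-1/5*(-8) + 3)**2 = (8/5 + 3)**2 = (23/5)**2 = 529/25 ≈ 21.160)
z(E, d) = 9 + E - 3*d**2 (z(E, d) = 9 + ((-3*d)*d + E) = 9 + (-3*d**2 + E) = 9 + (E - 3*d**2) = 9 + E - 3*d**2)
T*z(-23, 13) = 529*(9 - 23 - 3*13**2)/25 = 529*(9 - 23 - 3*169)/25 = 529*(9 - 23 - 507)/25 = (529/25)*(-521) = -275609/25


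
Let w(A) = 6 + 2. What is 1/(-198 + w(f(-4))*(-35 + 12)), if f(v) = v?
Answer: -1/382 ≈ -0.0026178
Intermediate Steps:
w(A) = 8
1/(-198 + w(f(-4))*(-35 + 12)) = 1/(-198 + 8*(-35 + 12)) = 1/(-198 + 8*(-23)) = 1/(-198 - 184) = 1/(-382) = -1/382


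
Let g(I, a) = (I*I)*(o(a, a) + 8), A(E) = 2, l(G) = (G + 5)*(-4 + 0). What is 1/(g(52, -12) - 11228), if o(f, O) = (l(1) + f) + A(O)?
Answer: -1/81532 ≈ -1.2265e-5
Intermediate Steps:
l(G) = -20 - 4*G (l(G) = (5 + G)*(-4) = -20 - 4*G)
o(f, O) = -22 + f (o(f, O) = ((-20 - 4*1) + f) + 2 = ((-20 - 4) + f) + 2 = (-24 + f) + 2 = -22 + f)
g(I, a) = I²*(-14 + a) (g(I, a) = (I*I)*((-22 + a) + 8) = I²*(-14 + a))
1/(g(52, -12) - 11228) = 1/(52²*(-14 - 12) - 11228) = 1/(2704*(-26) - 11228) = 1/(-70304 - 11228) = 1/(-81532) = -1/81532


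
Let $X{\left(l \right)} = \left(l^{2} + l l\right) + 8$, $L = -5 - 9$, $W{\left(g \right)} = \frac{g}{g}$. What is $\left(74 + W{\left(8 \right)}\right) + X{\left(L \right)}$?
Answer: $475$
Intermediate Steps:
$W{\left(g \right)} = 1$
$L = -14$ ($L = -5 - 9 = -14$)
$X{\left(l \right)} = 8 + 2 l^{2}$ ($X{\left(l \right)} = \left(l^{2} + l^{2}\right) + 8 = 2 l^{2} + 8 = 8 + 2 l^{2}$)
$\left(74 + W{\left(8 \right)}\right) + X{\left(L \right)} = \left(74 + 1\right) + \left(8 + 2 \left(-14\right)^{2}\right) = 75 + \left(8 + 2 \cdot 196\right) = 75 + \left(8 + 392\right) = 75 + 400 = 475$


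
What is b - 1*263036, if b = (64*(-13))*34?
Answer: -291324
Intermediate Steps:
b = -28288 (b = -832*34 = -28288)
b - 1*263036 = -28288 - 1*263036 = -28288 - 263036 = -291324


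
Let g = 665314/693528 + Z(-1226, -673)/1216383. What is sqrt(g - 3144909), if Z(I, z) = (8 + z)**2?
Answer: I*sqrt(317188922504703789137983341)/10042805586 ≈ 1773.4*I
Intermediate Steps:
g = 26570763311/20085611172 (g = 665314/693528 + (8 - 673)**2/1216383 = 665314*(1/693528) + (-665)**2*(1/1216383) = 332657/346764 + 442225*(1/1216383) = 332657/346764 + 63175/173769 = 26570763311/20085611172 ≈ 1.3229)
sqrt(g - 3144909) = sqrt(26570763311/20085611172 - 3144909) = sqrt(-63167392774560037/20085611172) = I*sqrt(317188922504703789137983341)/10042805586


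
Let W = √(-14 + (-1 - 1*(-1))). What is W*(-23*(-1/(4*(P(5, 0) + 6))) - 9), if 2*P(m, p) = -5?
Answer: -103*I*√14/14 ≈ -27.528*I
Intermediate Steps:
P(m, p) = -5/2 (P(m, p) = (½)*(-5) = -5/2)
W = I*√14 (W = √(-14 + (-1 + 1)) = √(-14 + 0) = √(-14) = I*√14 ≈ 3.7417*I)
W*(-23*(-1/(4*(P(5, 0) + 6))) - 9) = (I*√14)*(-23*(-1/(4*(-5/2 + 6))) - 9) = (I*√14)*(-23/((7/2)*(-4)) - 9) = (I*√14)*(-23/(-14) - 9) = (I*√14)*(-23*(-1/14) - 9) = (I*√14)*(23/14 - 9) = (I*√14)*(-103/14) = -103*I*√14/14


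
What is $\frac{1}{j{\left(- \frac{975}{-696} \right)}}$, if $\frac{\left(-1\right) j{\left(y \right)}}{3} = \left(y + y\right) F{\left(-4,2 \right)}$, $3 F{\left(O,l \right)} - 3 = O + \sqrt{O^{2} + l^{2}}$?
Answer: $- \frac{116}{6175} - \frac{232 \sqrt{5}}{6175} \approx -0.1028$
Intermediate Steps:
$F{\left(O,l \right)} = 1 + \frac{O}{3} + \frac{\sqrt{O^{2} + l^{2}}}{3}$ ($F{\left(O,l \right)} = 1 + \frac{O + \sqrt{O^{2} + l^{2}}}{3} = 1 + \left(\frac{O}{3} + \frac{\sqrt{O^{2} + l^{2}}}{3}\right) = 1 + \frac{O}{3} + \frac{\sqrt{O^{2} + l^{2}}}{3}$)
$j{\left(y \right)} = - 6 y \left(- \frac{1}{3} + \frac{2 \sqrt{5}}{3}\right)$ ($j{\left(y \right)} = - 3 \left(y + y\right) \left(1 + \frac{1}{3} \left(-4\right) + \frac{\sqrt{\left(-4\right)^{2} + 2^{2}}}{3}\right) = - 3 \cdot 2 y \left(1 - \frac{4}{3} + \frac{\sqrt{16 + 4}}{3}\right) = - 3 \cdot 2 y \left(1 - \frac{4}{3} + \frac{\sqrt{20}}{3}\right) = - 3 \cdot 2 y \left(1 - \frac{4}{3} + \frac{2 \sqrt{5}}{3}\right) = - 3 \cdot 2 y \left(- \frac{1}{3} + \frac{2 \sqrt{5}}{3}\right) = - 6 y \left(- \frac{1}{3} + \frac{2 \sqrt{5}}{3}\right)$)
$\frac{1}{j{\left(- \frac{975}{-696} \right)}} = \frac{1}{2 \left(- \frac{975}{-696}\right) \left(1 - 2 \sqrt{5}\right)} = \frac{1}{2 \left(\left(-975\right) \left(- \frac{1}{696}\right)\right) \left(1 - 2 \sqrt{5}\right)} = \frac{1}{2 \cdot \frac{325}{232} \left(1 - 2 \sqrt{5}\right)} = \frac{1}{\frac{325}{116} - \frac{325 \sqrt{5}}{58}}$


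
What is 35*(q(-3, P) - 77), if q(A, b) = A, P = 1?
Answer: -2800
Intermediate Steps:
35*(q(-3, P) - 77) = 35*(-3 - 77) = 35*(-80) = -2800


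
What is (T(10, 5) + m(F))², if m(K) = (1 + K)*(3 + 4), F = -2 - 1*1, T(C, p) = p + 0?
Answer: 81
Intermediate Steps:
T(C, p) = p
F = -3 (F = -2 - 1 = -3)
m(K) = 7 + 7*K (m(K) = (1 + K)*7 = 7 + 7*K)
(T(10, 5) + m(F))² = (5 + (7 + 7*(-3)))² = (5 + (7 - 21))² = (5 - 14)² = (-9)² = 81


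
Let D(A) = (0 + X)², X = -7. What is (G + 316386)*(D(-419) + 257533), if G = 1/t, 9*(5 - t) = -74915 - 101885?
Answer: 14412043166231178/176845 ≈ 8.1495e+10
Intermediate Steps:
D(A) = 49 (D(A) = (0 - 7)² = (-7)² = 49)
t = 176845/9 (t = 5 - (-74915 - 101885)/9 = 5 - ⅑*(-176800) = 5 + 176800/9 = 176845/9 ≈ 19649.)
G = 9/176845 (G = 1/(176845/9) = 9/176845 ≈ 5.0892e-5)
(G + 316386)*(D(-419) + 257533) = (9/176845 + 316386)*(49 + 257533) = (55951282179/176845)*257582 = 14412043166231178/176845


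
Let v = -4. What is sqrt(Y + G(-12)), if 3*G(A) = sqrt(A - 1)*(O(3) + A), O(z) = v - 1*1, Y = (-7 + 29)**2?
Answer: sqrt(4356 - 51*I*sqrt(13))/3 ≈ 22.005 - 0.46425*I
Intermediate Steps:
Y = 484 (Y = 22**2 = 484)
O(z) = -5 (O(z) = -4 - 1*1 = -4 - 1 = -5)
G(A) = sqrt(-1 + A)*(-5 + A)/3 (G(A) = (sqrt(A - 1)*(-5 + A))/3 = (sqrt(-1 + A)*(-5 + A))/3 = sqrt(-1 + A)*(-5 + A)/3)
sqrt(Y + G(-12)) = sqrt(484 + sqrt(-1 - 12)*(-5 - 12)/3) = sqrt(484 + (1/3)*sqrt(-13)*(-17)) = sqrt(484 + (1/3)*(I*sqrt(13))*(-17)) = sqrt(484 - 17*I*sqrt(13)/3)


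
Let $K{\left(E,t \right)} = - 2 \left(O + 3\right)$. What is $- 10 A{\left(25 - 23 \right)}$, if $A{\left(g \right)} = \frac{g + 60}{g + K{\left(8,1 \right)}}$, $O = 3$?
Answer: $62$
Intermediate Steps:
$K{\left(E,t \right)} = -12$ ($K{\left(E,t \right)} = - 2 \left(3 + 3\right) = \left(-2\right) 6 = -12$)
$A{\left(g \right)} = \frac{60 + g}{-12 + g}$ ($A{\left(g \right)} = \frac{g + 60}{g - 12} = \frac{60 + g}{-12 + g}$)
$- 10 A{\left(25 - 23 \right)} = - 10 \frac{60 + \left(25 - 23\right)}{-12 + \left(25 - 23\right)} = - 10 \frac{60 + 2}{-12 + 2} = - 10 \frac{1}{-10} \cdot 62 = - 10 \left(\left(- \frac{1}{10}\right) 62\right) = \left(-10\right) \left(- \frac{31}{5}\right) = 62$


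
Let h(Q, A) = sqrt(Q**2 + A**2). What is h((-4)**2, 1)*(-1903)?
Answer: -1903*sqrt(257) ≈ -30507.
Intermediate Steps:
h(Q, A) = sqrt(A**2 + Q**2)
h((-4)**2, 1)*(-1903) = sqrt(1**2 + ((-4)**2)**2)*(-1903) = sqrt(1 + 16**2)*(-1903) = sqrt(1 + 256)*(-1903) = sqrt(257)*(-1903) = -1903*sqrt(257)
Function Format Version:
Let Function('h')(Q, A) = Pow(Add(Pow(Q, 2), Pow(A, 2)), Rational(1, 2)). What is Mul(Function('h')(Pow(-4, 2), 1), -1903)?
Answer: Mul(-1903, Pow(257, Rational(1, 2))) ≈ -30507.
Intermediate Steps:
Function('h')(Q, A) = Pow(Add(Pow(A, 2), Pow(Q, 2)), Rational(1, 2))
Mul(Function('h')(Pow(-4, 2), 1), -1903) = Mul(Pow(Add(Pow(1, 2), Pow(Pow(-4, 2), 2)), Rational(1, 2)), -1903) = Mul(Pow(Add(1, Pow(16, 2)), Rational(1, 2)), -1903) = Mul(Pow(Add(1, 256), Rational(1, 2)), -1903) = Mul(Pow(257, Rational(1, 2)), -1903) = Mul(-1903, Pow(257, Rational(1, 2)))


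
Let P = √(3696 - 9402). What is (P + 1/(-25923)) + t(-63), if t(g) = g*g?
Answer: 102888386/25923 + 3*I*√634 ≈ 3969.0 + 75.538*I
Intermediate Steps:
t(g) = g²
P = 3*I*√634 (P = √(-5706) = 3*I*√634 ≈ 75.538*I)
(P + 1/(-25923)) + t(-63) = (3*I*√634 + 1/(-25923)) + (-63)² = (3*I*√634 - 1/25923) + 3969 = (-1/25923 + 3*I*√634) + 3969 = 102888386/25923 + 3*I*√634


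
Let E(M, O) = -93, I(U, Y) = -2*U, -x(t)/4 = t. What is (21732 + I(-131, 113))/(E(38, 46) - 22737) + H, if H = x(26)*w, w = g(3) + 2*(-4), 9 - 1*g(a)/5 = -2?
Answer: -55807517/11415 ≈ -4889.0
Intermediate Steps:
x(t) = -4*t
g(a) = 55 (g(a) = 45 - 5*(-2) = 45 + 10 = 55)
w = 47 (w = 55 + 2*(-4) = 55 - 8 = 47)
H = -4888 (H = -4*26*47 = -104*47 = -4888)
(21732 + I(-131, 113))/(E(38, 46) - 22737) + H = (21732 - 2*(-131))/(-93 - 22737) - 4888 = (21732 + 262)/(-22830) - 4888 = 21994*(-1/22830) - 4888 = -10997/11415 - 4888 = -55807517/11415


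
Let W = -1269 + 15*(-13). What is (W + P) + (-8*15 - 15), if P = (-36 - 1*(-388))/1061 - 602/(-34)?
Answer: -28515818/18037 ≈ -1581.0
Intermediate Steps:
W = -1464 (W = -1269 - 195 = -1464)
P = 325345/18037 (P = (-36 + 388)*(1/1061) - 602*(-1/34) = 352*(1/1061) + 301/17 = 352/1061 + 301/17 = 325345/18037 ≈ 18.038)
(W + P) + (-8*15 - 15) = (-1464 + 325345/18037) + (-8*15 - 15) = -26080823/18037 + (-120 - 15) = -26080823/18037 - 135 = -28515818/18037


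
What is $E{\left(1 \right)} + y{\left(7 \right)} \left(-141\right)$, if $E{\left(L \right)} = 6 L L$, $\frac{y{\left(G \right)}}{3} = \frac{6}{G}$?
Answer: $- \frac{2496}{7} \approx -356.57$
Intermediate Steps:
$y{\left(G \right)} = \frac{18}{G}$ ($y{\left(G \right)} = 3 \frac{6}{G} = \frac{18}{G}$)
$E{\left(L \right)} = 6 L^{2}$
$E{\left(1 \right)} + y{\left(7 \right)} \left(-141\right) = 6 \cdot 1^{2} + \frac{18}{7} \left(-141\right) = 6 \cdot 1 + 18 \cdot \frac{1}{7} \left(-141\right) = 6 + \frac{18}{7} \left(-141\right) = 6 - \frac{2538}{7} = - \frac{2496}{7}$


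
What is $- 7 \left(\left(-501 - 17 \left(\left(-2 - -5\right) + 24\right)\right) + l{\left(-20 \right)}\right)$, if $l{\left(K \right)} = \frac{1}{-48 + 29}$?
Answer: $\frac{127687}{19} \approx 6720.4$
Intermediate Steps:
$l{\left(K \right)} = - \frac{1}{19}$ ($l{\left(K \right)} = \frac{1}{-19} = - \frac{1}{19}$)
$- 7 \left(\left(-501 - 17 \left(\left(-2 - -5\right) + 24\right)\right) + l{\left(-20 \right)}\right) = - 7 \left(\left(-501 - 17 \left(\left(-2 - -5\right) + 24\right)\right) - \frac{1}{19}\right) = - 7 \left(\left(-501 - 17 \left(\left(-2 + 5\right) + 24\right)\right) - \frac{1}{19}\right) = - 7 \left(\left(-501 - 17 \left(3 + 24\right)\right) - \frac{1}{19}\right) = - 7 \left(\left(-501 - 459\right) - \frac{1}{19}\right) = - 7 \left(-960 - \frac{1}{19}\right) = \left(-7\right) \left(- \frac{18241}{19}\right) = \frac{127687}{19}$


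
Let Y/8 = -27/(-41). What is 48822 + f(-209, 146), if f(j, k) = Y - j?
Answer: 2010487/41 ≈ 49036.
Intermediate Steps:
Y = 216/41 (Y = 8*(-27/(-41)) = 8*(-27*(-1/41)) = 8*(27/41) = 216/41 ≈ 5.2683)
f(j, k) = 216/41 - j
48822 + f(-209, 146) = 48822 + (216/41 - 1*(-209)) = 48822 + (216/41 + 209) = 48822 + 8785/41 = 2010487/41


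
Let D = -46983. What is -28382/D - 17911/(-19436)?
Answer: 1393145065/913161588 ≈ 1.5256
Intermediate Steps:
-28382/D - 17911/(-19436) = -28382/(-46983) - 17911/(-19436) = -28382*(-1/46983) - 17911*(-1/19436) = 28382/46983 + 17911/19436 = 1393145065/913161588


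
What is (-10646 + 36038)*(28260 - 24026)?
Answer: 107509728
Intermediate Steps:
(-10646 + 36038)*(28260 - 24026) = 25392*4234 = 107509728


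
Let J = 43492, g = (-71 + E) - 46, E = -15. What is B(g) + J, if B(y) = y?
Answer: 43360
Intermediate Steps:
g = -132 (g = (-71 - 15) - 46 = -86 - 46 = -132)
B(g) + J = -132 + 43492 = 43360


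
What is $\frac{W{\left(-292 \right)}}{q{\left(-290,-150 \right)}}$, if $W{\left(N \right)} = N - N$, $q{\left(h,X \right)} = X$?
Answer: $0$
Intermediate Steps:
$W{\left(N \right)} = 0$
$\frac{W{\left(-292 \right)}}{q{\left(-290,-150 \right)}} = \frac{0}{-150} = 0 \left(- \frac{1}{150}\right) = 0$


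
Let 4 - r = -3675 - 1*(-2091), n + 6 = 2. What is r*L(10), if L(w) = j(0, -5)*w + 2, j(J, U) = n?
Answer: -60344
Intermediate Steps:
n = -4 (n = -6 + 2 = -4)
j(J, U) = -4
r = 1588 (r = 4 - (-3675 - 1*(-2091)) = 4 - (-3675 + 2091) = 4 - 1*(-1584) = 4 + 1584 = 1588)
L(w) = 2 - 4*w (L(w) = -4*w + 2 = 2 - 4*w)
r*L(10) = 1588*(2 - 4*10) = 1588*(2 - 40) = 1588*(-38) = -60344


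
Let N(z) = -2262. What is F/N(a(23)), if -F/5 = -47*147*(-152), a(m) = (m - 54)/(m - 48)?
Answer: 875140/377 ≈ 2321.3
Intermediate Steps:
a(m) = (-54 + m)/(-48 + m)
F = -5250840 (F = -5*(-47*147)*(-152) = -(-34545)*(-152) = -5*1050168 = -5250840)
F/N(a(23)) = -5250840/(-2262) = -5250840*(-1/2262) = 875140/377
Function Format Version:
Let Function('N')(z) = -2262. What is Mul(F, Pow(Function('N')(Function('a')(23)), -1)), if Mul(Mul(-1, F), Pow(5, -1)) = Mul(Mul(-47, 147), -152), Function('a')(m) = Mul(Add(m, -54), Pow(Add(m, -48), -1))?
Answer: Rational(875140, 377) ≈ 2321.3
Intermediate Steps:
Function('a')(m) = Mul(Pow(Add(-48, m), -1), Add(-54, m)) (Function('a')(m) = Mul(Add(-54, m), Pow(Add(-48, m), -1)) = Mul(Pow(Add(-48, m), -1), Add(-54, m)))
F = -5250840 (F = Mul(-5, Mul(Mul(-47, 147), -152)) = Mul(-5, Mul(-6909, -152)) = Mul(-5, 1050168) = -5250840)
Mul(F, Pow(Function('N')(Function('a')(23)), -1)) = Mul(-5250840, Pow(-2262, -1)) = Mul(-5250840, Rational(-1, 2262)) = Rational(875140, 377)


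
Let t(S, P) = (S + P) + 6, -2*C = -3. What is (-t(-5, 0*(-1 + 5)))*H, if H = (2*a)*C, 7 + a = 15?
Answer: -24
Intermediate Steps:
C = 3/2 (C = -½*(-3) = 3/2 ≈ 1.5000)
a = 8 (a = -7 + 15 = 8)
t(S, P) = 6 + P + S (t(S, P) = (P + S) + 6 = 6 + P + S)
H = 24 (H = (2*8)*(3/2) = 16*(3/2) = 24)
(-t(-5, 0*(-1 + 5)))*H = -(6 + 0*(-1 + 5) - 5)*24 = -(6 + 0*4 - 5)*24 = -(6 + 0 - 5)*24 = -1*1*24 = -1*24 = -24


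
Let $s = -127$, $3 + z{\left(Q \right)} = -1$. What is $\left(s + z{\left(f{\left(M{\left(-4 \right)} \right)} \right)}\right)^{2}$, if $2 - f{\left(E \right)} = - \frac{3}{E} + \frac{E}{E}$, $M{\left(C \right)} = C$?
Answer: $17161$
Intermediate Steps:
$f{\left(E \right)} = 1 + \frac{3}{E}$ ($f{\left(E \right)} = 2 - \left(- \frac{3}{E} + \frac{E}{E}\right) = 2 - \left(- \frac{3}{E} + 1\right) = 2 - \left(1 - \frac{3}{E}\right) = 1 + \frac{3}{E}$)
$z{\left(Q \right)} = -4$ ($z{\left(Q \right)} = -3 - 1 = -4$)
$\left(s + z{\left(f{\left(M{\left(-4 \right)} \right)} \right)}\right)^{2} = \left(-127 - 4\right)^{2} = \left(-131\right)^{2} = 17161$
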